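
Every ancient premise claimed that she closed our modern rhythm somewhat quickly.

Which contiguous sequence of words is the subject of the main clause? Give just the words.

The subject of the main clause is the NP immediately before the verb "claimed": "every ancient premise".

every ancient premise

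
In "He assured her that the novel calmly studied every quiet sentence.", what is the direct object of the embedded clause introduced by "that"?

every quiet sentence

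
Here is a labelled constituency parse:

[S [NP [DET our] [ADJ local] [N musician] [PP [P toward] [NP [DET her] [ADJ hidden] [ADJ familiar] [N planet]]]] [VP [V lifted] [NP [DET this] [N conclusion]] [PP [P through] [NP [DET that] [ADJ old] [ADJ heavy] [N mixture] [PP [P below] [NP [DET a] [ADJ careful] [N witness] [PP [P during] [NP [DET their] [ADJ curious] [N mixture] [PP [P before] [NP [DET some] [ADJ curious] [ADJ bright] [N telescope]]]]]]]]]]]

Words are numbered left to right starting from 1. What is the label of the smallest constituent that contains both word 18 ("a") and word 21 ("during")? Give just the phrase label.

NP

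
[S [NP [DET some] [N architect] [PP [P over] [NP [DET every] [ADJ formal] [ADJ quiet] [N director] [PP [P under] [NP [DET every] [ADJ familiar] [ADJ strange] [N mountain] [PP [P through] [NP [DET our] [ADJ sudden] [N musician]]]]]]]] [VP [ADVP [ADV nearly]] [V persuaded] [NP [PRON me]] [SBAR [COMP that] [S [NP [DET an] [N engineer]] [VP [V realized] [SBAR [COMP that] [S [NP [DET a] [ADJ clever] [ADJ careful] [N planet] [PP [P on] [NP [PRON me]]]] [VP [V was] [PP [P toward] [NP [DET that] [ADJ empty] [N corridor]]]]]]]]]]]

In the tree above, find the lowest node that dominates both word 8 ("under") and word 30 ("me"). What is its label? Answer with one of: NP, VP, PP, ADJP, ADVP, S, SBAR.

S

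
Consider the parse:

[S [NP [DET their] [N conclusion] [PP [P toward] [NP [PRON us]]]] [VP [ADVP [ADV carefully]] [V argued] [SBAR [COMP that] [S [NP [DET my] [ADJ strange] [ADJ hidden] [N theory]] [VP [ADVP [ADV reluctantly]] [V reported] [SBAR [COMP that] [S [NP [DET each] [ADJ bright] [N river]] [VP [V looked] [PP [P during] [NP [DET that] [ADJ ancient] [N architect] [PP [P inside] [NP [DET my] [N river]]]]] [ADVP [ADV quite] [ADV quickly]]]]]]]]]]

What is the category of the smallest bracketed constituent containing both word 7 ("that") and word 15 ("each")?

SBAR

The smallest bracket enclosing both words is [SBAR that my strange hidden theory reluctantly reported that each bright river looked during that ancient architect inside my river quite quickly], so the label is SBAR.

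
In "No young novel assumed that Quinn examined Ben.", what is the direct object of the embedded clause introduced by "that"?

Within the embedded clause introduced by "that", the direct object of "examined" is "Ben".

Ben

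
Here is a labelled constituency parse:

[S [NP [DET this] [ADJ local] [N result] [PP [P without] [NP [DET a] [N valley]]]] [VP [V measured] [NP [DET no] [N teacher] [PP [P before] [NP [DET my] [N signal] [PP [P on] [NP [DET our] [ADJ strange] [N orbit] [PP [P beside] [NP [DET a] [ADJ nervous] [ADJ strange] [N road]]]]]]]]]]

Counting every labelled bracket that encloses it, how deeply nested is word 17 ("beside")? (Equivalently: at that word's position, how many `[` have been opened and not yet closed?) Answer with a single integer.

Path from the root down to the word: S → VP → NP → PP → NP → PP → NP → PP → P. That is 9 enclosing brackets.

9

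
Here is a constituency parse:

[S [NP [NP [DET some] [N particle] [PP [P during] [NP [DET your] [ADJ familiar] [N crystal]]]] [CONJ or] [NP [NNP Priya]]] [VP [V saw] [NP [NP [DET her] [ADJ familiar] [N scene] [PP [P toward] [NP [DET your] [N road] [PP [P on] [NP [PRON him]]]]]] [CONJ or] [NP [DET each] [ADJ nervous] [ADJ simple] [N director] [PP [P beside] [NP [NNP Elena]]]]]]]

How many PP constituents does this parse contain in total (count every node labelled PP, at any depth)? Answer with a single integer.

4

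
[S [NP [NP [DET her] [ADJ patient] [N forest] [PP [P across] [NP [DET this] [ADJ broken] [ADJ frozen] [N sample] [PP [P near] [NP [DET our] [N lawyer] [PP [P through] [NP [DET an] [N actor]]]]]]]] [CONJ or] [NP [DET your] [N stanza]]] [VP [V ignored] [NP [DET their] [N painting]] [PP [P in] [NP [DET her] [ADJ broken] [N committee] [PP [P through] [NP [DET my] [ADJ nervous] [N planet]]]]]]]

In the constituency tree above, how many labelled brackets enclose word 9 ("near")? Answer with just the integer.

7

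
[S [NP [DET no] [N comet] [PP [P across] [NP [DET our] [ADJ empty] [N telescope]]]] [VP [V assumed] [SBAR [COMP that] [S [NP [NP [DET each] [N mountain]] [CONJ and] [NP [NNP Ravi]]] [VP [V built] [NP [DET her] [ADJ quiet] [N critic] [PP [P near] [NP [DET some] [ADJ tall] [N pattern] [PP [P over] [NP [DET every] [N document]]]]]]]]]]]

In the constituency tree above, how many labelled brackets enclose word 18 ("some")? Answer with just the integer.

9

Path from the root down to the word: S → VP → SBAR → S → VP → NP → PP → NP → DET. That is 9 enclosing brackets.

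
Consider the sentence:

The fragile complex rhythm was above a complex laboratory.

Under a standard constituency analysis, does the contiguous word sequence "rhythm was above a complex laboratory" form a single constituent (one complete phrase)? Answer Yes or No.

"rhythm" belongs to the noun phrase "the fragile complex rhythm" while "laboratory" belongs to the verb phrase "was above a complex laboratory"; a span that runs across that boundary is not a single phrase.

No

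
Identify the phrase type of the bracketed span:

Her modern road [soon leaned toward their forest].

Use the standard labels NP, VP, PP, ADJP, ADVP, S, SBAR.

VP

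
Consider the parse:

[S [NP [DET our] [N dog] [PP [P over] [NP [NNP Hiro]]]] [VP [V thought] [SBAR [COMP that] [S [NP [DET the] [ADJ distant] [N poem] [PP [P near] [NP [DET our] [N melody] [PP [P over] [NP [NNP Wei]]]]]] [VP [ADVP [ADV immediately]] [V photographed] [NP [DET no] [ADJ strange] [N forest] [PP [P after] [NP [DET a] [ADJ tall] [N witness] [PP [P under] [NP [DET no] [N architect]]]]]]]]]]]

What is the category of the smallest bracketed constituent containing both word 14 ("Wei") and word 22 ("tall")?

S

The smallest bracket enclosing both words is [S the distant poem near our melody over Wei immediately photographed no strange forest after a tall witness under no architect], so the label is S.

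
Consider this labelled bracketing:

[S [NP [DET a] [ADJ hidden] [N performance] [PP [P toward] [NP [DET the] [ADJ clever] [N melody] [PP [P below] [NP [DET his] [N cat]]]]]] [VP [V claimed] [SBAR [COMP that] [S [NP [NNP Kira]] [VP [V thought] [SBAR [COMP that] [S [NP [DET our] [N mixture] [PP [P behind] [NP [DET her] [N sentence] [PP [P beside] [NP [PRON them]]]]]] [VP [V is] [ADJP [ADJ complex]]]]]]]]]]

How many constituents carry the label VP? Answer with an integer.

3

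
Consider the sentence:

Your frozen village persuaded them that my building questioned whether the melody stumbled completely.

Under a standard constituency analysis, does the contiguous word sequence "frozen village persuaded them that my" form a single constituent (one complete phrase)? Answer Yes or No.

No

The smallest constituent containing the whole sequence is the clause [S your frozen village persuaded them that my building questioned whether the melody stumbled completely], but the sequence is only part of it — it straddles the boundary between noun phrase "your frozen village" and verb phrase "persuaded them that my building questioned whether the melody stumbled completely".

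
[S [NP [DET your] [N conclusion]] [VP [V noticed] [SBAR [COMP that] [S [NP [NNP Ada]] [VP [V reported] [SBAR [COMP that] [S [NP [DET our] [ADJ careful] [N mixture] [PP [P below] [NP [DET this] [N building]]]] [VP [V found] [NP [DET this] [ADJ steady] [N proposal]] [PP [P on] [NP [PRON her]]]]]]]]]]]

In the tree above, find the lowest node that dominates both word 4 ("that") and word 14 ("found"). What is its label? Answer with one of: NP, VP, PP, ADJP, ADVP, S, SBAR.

SBAR

Word 4 lies under S → VP → SBAR → COMP; word 14 lies under S → VP → SBAR → S → VP → SBAR → S → VP → V. The lowest shared node is the SBAR.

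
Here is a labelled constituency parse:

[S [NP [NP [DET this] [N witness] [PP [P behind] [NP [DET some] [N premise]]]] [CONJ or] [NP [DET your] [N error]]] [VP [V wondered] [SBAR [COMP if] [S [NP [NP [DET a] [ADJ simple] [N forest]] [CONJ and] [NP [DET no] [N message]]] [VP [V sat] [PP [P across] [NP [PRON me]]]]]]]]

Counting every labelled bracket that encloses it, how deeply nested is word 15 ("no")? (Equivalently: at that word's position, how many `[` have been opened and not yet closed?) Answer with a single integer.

Path from the root down to the word: S → VP → SBAR → S → NP → NP → DET. That is 7 enclosing brackets.

7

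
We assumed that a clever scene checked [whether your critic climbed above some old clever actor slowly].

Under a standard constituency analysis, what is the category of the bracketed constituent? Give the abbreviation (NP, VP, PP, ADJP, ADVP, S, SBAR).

SBAR

"whether" is the head of the bracketed span, so the span is a subordinate clause: SBAR.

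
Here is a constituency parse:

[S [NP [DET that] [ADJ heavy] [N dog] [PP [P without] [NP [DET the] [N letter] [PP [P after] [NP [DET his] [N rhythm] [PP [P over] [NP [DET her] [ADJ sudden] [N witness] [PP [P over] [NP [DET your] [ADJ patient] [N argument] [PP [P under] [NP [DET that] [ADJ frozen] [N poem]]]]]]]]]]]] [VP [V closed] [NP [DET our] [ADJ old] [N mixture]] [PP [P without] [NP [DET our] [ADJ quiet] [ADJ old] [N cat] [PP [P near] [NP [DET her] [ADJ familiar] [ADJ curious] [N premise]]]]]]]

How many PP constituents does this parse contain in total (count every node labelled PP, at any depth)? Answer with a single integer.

7

The PP constituents are: [PP without the letter after his rhythm over her sudden witness over your patient argument under that frozen poem]; [PP after his rhythm over her sudden witness over your patient argument under that frozen poem]; [PP over her sudden witness over your patient argument under that frozen poem]; [PP over your patient argument under that frozen poem]; [PP under that frozen poem]; [PP without our quiet old cat near her familiar curious premise] …. Total: 7.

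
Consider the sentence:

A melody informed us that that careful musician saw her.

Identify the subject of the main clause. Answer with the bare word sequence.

a melody

"a melody" is the NP that combines with the VP headed by "informed" to form the main clause — the subject.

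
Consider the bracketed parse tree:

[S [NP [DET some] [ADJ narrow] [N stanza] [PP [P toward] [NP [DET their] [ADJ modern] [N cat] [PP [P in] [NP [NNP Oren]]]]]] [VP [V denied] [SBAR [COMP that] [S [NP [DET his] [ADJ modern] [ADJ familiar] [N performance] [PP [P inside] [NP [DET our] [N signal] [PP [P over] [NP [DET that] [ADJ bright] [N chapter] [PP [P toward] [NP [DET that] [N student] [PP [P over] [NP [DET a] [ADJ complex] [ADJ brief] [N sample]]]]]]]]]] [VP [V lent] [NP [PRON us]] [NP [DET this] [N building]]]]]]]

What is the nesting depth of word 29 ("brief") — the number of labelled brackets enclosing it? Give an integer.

14

Counting open brackets not yet closed at "brief": [S [VP [SBAR [S [NP [PP [NP [PP [NP [PP [NP [PP [NP [ADJ = 14.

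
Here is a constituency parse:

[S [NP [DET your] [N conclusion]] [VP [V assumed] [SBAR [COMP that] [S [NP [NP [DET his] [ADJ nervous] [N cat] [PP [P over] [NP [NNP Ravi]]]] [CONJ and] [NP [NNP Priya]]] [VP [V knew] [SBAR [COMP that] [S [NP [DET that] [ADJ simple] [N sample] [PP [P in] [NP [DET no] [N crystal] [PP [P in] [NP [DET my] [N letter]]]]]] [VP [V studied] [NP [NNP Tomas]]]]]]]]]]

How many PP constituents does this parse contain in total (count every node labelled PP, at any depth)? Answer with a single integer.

Listing each PP by its span: [PP over Ravi]; [PP in no crystal in my letter]; [PP in my letter] — that makes 3.

3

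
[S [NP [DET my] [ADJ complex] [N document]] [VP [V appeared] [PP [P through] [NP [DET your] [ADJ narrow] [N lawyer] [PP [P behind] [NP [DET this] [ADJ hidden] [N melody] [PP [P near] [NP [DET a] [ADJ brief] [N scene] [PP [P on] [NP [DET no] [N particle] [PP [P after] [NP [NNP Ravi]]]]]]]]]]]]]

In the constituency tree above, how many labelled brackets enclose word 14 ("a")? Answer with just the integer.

9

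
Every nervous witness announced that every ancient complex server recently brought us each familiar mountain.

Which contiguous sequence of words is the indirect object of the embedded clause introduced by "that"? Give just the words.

us

"brought" heads the VP of the embedded clause introduced by "that", and "us" is its indirect object.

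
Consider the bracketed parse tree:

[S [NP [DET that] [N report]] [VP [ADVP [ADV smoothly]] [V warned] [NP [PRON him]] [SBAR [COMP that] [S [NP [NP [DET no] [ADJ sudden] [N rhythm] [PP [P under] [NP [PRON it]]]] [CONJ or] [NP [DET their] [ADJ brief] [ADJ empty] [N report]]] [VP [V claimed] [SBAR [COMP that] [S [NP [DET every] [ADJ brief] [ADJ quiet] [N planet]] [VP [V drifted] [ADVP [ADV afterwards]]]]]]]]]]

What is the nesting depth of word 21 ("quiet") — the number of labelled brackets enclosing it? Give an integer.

Counting open brackets not yet closed at "quiet": [S [VP [SBAR [S [VP [SBAR [S [NP [ADJ = 9.

9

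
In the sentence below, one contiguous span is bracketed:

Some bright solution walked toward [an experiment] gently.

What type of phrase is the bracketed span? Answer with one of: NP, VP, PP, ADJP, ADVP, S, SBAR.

NP

The span is built around the noun "experiment" — a noun phrase (NP).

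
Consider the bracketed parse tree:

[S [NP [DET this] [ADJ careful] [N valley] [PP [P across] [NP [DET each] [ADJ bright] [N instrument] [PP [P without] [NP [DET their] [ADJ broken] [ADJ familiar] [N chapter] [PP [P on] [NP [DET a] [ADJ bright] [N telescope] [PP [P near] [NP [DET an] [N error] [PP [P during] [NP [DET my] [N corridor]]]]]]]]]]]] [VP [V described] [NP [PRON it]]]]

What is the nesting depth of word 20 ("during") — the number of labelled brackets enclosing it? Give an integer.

Counting open brackets not yet closed at "during": [S [NP [PP [NP [PP [NP [PP [NP [PP [NP [PP [P = 12.

12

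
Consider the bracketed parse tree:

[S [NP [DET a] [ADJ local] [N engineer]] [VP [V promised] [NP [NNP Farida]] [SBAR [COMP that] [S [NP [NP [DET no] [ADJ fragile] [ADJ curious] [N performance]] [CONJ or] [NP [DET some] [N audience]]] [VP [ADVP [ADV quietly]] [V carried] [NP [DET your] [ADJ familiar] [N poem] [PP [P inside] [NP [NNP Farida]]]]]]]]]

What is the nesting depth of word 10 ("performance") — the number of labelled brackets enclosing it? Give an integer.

7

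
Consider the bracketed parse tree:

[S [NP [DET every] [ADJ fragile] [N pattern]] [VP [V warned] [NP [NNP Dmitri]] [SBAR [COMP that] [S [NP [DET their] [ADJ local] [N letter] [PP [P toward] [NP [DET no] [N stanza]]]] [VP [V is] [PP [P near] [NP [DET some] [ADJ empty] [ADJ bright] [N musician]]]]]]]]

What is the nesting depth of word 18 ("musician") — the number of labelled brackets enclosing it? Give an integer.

8

The word sits inside N, which is inside NP, inside PP, inside VP, inside S, inside SBAR, inside VP, inside S — 8 brackets in all.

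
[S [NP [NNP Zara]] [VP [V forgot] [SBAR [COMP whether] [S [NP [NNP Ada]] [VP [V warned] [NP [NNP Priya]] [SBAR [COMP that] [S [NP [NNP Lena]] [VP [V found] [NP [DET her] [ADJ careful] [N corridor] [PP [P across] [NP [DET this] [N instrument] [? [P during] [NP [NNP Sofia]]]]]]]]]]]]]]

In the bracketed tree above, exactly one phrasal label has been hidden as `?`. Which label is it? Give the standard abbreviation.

Looking at what the `?` directly dominates — P 'during', NP — this is a prepositional phrase (PP).

PP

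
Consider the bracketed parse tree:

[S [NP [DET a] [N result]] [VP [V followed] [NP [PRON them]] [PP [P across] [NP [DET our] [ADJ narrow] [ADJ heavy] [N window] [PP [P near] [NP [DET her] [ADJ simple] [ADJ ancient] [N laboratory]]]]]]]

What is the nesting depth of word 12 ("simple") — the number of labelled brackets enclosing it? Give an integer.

The word sits inside ADJ, which is inside NP, inside PP, inside NP, inside PP, inside VP, inside S — 7 brackets in all.

7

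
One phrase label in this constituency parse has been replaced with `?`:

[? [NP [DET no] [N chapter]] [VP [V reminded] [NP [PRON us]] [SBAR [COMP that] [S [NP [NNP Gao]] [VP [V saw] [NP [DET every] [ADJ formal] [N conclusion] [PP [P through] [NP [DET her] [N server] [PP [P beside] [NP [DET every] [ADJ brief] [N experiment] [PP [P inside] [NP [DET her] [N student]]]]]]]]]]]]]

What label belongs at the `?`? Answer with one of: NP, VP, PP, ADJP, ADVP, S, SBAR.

S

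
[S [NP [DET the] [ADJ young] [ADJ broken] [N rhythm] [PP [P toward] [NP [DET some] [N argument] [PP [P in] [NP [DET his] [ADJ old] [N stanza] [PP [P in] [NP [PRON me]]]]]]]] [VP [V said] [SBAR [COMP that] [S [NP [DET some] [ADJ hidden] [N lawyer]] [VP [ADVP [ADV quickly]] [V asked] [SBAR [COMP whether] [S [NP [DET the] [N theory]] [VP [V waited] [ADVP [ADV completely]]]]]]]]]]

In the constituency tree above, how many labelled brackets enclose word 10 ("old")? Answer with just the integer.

Counting open brackets not yet closed at "old": [S [NP [PP [NP [PP [NP [ADJ = 7.

7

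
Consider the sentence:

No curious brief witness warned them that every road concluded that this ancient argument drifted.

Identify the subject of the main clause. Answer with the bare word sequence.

"no curious brief witness" is the NP that combines with the VP headed by "warned" to form the main clause — the subject.

no curious brief witness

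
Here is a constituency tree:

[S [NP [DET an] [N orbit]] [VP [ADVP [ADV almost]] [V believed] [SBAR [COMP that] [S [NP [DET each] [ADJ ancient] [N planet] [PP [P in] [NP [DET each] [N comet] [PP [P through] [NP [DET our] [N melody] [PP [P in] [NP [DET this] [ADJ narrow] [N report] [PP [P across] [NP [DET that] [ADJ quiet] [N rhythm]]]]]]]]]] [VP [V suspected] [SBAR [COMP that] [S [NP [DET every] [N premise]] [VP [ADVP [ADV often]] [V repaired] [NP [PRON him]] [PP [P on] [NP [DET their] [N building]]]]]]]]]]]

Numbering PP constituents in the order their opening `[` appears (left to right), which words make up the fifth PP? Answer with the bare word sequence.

on their building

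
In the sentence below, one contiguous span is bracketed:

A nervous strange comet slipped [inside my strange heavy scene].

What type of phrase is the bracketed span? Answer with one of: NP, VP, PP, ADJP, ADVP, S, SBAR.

PP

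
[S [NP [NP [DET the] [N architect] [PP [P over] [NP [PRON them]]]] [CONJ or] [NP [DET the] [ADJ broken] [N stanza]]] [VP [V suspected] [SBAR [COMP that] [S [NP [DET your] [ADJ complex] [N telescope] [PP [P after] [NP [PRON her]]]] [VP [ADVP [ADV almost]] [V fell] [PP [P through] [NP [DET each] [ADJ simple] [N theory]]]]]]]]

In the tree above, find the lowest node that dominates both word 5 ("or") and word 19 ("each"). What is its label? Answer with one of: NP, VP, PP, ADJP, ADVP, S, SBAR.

S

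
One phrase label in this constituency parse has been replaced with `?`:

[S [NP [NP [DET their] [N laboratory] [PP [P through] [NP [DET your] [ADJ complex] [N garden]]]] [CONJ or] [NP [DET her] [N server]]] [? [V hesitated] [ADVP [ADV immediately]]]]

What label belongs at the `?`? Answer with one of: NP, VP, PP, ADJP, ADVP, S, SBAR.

VP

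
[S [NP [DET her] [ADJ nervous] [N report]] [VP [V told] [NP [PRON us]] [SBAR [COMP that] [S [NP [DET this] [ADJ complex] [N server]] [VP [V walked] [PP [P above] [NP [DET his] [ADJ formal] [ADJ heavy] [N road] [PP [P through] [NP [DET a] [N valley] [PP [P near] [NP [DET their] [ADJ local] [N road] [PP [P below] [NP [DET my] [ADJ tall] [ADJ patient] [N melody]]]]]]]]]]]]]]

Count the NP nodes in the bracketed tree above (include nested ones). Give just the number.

The NP constituents are: [NP her nervous report]; [NP us]; [NP this complex server]; [NP his formal heavy road through a valley near their local road below my tall patient melody]; [NP a valley near their local road below my tall patient melody]; [NP their local road below my tall patient melody] …. Total: 7.

7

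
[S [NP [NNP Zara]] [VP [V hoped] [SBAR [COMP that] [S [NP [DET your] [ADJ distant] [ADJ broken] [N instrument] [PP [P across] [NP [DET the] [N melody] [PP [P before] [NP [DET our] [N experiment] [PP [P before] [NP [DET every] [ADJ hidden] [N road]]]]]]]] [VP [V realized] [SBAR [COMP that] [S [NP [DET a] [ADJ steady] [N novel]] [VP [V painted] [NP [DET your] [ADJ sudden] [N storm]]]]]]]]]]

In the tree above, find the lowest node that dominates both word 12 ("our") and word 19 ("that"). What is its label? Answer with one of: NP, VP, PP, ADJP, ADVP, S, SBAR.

S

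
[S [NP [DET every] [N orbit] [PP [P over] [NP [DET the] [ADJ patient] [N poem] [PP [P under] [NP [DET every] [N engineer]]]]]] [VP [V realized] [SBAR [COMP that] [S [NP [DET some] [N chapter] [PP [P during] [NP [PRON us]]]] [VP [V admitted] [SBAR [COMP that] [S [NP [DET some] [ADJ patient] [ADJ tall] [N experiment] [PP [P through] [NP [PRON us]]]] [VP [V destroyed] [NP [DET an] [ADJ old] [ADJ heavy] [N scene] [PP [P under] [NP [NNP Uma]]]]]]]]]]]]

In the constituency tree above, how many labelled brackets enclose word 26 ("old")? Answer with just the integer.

10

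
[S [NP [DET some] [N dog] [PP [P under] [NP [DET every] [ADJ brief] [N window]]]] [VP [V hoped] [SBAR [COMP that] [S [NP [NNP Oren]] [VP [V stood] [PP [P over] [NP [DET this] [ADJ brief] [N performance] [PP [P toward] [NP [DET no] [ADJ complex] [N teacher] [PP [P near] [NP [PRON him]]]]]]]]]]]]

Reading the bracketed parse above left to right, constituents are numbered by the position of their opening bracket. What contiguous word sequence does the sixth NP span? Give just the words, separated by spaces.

him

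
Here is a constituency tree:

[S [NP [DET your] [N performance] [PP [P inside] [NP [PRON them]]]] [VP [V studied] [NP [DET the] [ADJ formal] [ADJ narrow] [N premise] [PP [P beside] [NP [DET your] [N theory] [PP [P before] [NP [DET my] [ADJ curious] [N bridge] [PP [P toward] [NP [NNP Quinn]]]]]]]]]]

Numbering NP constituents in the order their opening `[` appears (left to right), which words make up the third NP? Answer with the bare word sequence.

the formal narrow premise beside your theory before my curious bridge toward Quinn

In left-to-right order the NP constituents are "your performance inside them"; "them"; "the formal narrow premise beside your theory before my curious bridge toward Quinn"; "your theory before my curious bridge toward Quinn"; "my curious bridge toward Quinn"; "Quinn". Number 3 is "the formal narrow premise beside your theory before my curious bridge toward Quinn".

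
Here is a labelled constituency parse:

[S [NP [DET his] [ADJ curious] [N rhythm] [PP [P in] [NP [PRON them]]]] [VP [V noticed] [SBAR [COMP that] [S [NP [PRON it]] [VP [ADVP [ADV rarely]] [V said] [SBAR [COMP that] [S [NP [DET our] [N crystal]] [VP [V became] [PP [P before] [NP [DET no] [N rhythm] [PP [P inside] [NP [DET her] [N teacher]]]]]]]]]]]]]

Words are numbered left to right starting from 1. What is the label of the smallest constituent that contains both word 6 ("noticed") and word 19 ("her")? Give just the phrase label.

VP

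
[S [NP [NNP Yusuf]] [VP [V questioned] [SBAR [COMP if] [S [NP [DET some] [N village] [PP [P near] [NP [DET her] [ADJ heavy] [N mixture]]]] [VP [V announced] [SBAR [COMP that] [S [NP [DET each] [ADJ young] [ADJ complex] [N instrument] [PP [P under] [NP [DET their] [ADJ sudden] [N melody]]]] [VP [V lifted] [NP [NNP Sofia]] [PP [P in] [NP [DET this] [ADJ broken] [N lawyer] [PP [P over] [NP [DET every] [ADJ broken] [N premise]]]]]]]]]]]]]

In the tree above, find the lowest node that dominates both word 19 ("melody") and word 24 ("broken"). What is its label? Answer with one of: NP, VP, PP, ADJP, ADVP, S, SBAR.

S

The smallest bracket enclosing both words is [S each young complex instrument under their sudden melody lifted Sofia in this broken lawyer over every broken premise], so the label is S.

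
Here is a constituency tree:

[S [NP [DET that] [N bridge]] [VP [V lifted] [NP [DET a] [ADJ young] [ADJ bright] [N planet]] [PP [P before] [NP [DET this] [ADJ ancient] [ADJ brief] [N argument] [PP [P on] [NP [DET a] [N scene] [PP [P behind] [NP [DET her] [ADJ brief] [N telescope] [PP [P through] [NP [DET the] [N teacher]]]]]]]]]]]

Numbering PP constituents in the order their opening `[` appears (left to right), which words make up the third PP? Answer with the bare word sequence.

In left-to-right order the PP constituents are "before this ancient brief argument on a scene behind her brief telescope through the teacher"; "on a scene behind her brief telescope through the teacher"; "behind her brief telescope through the teacher"; "through the teacher". Number 3 is "behind her brief telescope through the teacher".

behind her brief telescope through the teacher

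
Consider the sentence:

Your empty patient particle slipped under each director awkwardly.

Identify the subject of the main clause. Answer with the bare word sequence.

your empty patient particle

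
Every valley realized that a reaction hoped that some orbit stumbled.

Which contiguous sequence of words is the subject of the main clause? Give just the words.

In the main clause the verb is "realized"; the NP preceding it, "every valley", is the subject.

every valley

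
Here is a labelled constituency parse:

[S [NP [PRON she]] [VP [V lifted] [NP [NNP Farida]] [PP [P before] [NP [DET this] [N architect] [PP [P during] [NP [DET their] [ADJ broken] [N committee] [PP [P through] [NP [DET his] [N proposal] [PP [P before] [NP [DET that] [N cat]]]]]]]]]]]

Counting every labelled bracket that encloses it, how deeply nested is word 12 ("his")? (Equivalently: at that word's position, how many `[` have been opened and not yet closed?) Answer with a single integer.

Counting open brackets not yet closed at "his": [S [VP [PP [NP [PP [NP [PP [NP [DET = 9.

9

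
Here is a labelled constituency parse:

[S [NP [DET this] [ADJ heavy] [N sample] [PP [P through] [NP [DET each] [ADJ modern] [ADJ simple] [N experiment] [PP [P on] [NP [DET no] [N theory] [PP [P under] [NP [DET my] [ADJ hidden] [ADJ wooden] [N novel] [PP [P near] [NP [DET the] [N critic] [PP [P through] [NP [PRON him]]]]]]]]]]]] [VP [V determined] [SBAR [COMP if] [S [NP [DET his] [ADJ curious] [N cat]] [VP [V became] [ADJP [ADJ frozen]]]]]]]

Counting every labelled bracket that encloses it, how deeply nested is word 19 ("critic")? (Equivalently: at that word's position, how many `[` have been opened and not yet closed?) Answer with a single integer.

11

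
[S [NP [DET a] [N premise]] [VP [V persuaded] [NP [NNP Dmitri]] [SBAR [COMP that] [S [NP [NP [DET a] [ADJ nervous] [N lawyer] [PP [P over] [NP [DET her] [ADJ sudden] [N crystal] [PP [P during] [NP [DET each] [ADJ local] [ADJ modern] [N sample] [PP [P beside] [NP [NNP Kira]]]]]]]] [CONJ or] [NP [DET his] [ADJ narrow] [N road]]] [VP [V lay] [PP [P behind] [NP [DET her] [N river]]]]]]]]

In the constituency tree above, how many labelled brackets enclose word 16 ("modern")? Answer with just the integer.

The word sits inside ADJ, which is inside NP, inside PP, inside NP, inside PP, inside NP, inside NP, inside S, inside SBAR, inside VP, inside S — 11 brackets in all.

11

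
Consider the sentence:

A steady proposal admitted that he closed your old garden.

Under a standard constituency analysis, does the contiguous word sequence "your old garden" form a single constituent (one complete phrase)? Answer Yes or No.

The sequence corresponds to a single NP node — the noun phrase "your old garden".

Yes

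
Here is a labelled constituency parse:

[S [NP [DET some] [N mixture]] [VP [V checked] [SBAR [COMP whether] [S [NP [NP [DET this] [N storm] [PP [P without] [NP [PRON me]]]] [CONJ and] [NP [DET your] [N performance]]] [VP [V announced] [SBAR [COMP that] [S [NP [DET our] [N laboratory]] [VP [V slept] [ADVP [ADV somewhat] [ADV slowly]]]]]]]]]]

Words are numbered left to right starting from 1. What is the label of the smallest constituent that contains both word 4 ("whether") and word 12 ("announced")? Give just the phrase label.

SBAR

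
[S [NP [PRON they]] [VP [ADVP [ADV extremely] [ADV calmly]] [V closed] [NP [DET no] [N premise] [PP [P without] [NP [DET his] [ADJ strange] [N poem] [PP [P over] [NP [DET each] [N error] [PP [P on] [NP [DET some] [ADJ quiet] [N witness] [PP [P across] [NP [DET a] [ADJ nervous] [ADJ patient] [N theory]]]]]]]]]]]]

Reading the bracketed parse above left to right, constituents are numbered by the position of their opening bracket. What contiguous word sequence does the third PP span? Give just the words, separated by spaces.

on some quiet witness across a nervous patient theory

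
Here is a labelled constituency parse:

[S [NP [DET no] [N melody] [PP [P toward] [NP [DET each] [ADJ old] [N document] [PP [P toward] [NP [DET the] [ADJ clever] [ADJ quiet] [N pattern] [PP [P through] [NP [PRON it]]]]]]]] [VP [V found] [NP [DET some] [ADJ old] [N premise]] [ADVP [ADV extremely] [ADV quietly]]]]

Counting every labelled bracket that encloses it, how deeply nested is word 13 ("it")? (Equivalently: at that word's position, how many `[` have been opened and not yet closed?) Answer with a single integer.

9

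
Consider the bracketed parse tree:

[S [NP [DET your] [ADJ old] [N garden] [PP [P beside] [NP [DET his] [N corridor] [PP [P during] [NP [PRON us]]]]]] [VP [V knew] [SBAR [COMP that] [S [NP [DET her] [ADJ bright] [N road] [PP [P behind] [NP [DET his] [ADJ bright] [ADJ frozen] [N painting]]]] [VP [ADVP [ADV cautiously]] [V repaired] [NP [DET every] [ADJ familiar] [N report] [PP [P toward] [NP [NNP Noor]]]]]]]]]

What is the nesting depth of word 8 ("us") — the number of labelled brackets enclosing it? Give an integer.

7

The word sits inside PRON, which is inside NP, inside PP, inside NP, inside PP, inside NP, inside S — 7 brackets in all.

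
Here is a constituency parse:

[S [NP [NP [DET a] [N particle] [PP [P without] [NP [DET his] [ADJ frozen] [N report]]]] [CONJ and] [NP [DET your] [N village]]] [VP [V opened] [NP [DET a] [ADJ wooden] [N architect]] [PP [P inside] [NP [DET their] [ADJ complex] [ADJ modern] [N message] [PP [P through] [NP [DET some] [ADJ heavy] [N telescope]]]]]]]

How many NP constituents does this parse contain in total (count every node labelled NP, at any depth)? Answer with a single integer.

7

Listing each NP by its span: [NP a particle without his frozen report and your village]; [NP a particle without his frozen report]; [NP his frozen report]; [NP your village]; [NP a wooden architect]; [NP their complex modern message through some heavy telescope] … — that makes 7.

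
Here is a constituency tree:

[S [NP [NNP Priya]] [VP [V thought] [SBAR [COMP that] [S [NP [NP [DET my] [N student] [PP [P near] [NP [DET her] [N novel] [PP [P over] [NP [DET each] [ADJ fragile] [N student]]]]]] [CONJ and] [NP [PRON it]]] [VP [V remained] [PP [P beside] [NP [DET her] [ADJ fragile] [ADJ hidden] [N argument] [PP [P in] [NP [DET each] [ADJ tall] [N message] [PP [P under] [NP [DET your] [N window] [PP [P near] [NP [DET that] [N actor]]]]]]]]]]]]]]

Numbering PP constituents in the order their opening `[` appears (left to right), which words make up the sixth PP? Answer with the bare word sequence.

Opening `[PP` markers occur at word positions 6, 9, 16, 21, 25, 28; the sixth of these opens the constituent [PP near that actor].

near that actor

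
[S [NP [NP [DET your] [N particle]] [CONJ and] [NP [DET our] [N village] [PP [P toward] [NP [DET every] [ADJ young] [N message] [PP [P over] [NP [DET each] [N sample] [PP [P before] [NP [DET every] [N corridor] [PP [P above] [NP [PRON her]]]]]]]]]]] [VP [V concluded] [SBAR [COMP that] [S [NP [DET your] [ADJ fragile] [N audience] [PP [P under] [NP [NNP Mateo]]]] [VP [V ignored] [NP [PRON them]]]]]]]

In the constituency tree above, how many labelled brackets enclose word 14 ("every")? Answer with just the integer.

10

Counting open brackets not yet closed at "every": [S [NP [NP [PP [NP [PP [NP [PP [NP [DET = 10.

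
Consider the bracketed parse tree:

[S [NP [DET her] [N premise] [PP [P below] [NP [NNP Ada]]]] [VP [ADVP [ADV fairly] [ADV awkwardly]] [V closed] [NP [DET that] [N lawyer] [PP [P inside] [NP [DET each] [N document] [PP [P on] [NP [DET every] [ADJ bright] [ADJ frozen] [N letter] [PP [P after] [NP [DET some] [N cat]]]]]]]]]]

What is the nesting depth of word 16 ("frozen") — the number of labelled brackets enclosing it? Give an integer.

8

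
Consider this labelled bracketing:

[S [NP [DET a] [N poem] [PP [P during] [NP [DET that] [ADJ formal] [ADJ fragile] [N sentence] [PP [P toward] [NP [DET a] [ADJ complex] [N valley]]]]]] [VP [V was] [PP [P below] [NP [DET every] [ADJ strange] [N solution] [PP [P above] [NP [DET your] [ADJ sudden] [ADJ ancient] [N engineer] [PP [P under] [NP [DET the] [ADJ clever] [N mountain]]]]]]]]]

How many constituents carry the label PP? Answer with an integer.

5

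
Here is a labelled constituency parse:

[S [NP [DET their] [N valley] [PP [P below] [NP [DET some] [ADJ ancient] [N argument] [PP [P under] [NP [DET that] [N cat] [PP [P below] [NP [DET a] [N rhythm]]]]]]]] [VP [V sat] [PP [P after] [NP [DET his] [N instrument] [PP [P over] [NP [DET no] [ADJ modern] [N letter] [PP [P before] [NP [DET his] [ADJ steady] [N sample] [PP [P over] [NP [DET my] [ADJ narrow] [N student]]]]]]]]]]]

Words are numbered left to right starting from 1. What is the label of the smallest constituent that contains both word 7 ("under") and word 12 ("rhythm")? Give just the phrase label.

PP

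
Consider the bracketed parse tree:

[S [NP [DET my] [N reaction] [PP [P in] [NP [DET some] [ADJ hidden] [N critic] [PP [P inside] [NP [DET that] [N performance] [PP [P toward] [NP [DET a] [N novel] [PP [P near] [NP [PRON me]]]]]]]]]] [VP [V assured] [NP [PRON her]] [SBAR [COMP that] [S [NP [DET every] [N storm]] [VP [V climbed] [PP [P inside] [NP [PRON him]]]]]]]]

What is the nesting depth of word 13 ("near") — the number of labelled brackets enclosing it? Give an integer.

10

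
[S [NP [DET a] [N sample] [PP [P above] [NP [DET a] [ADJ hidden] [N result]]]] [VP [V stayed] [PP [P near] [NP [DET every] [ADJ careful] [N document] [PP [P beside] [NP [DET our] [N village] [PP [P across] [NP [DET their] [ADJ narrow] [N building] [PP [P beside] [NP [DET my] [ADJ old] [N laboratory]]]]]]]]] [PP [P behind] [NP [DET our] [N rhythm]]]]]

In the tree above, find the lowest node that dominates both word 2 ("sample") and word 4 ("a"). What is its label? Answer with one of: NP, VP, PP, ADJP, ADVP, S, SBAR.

NP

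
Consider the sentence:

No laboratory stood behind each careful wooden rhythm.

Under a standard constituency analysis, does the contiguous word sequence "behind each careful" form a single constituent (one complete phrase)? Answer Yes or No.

The smallest constituent containing the whole sequence is the prepositional phrase [PP behind each careful wooden rhythm], but the sequence is only part of it — it straddles the boundary between preposition "behind" and noun phrase "each careful wooden rhythm".

No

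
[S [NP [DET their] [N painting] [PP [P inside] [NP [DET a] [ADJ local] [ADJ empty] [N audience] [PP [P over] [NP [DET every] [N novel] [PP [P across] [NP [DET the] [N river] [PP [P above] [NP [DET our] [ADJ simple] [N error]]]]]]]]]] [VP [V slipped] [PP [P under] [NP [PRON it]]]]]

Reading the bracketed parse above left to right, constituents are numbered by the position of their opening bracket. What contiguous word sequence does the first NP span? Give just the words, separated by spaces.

their painting inside a local empty audience over every novel across the river above our simple error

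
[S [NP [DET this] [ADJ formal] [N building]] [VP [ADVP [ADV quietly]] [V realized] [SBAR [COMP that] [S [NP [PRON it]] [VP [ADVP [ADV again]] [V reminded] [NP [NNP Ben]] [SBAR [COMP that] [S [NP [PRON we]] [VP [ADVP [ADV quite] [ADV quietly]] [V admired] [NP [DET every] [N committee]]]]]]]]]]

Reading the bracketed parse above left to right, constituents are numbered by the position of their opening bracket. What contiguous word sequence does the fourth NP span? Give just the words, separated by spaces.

we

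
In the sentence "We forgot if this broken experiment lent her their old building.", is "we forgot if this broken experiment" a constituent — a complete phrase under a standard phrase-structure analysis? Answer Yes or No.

"we" belongs to the noun phrase "we" while "experiment" belongs to the verb phrase "forgot if this broken experiment lent her their old building"; a span that runs across that boundary is not a single phrase.

No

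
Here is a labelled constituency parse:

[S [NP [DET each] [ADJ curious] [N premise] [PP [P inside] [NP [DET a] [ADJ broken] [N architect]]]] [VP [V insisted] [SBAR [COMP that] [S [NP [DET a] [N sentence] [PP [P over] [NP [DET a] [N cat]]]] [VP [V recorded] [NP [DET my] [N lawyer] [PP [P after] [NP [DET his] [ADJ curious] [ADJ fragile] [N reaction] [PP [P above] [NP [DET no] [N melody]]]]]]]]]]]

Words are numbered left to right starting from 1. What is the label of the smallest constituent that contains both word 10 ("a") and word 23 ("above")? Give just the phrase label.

S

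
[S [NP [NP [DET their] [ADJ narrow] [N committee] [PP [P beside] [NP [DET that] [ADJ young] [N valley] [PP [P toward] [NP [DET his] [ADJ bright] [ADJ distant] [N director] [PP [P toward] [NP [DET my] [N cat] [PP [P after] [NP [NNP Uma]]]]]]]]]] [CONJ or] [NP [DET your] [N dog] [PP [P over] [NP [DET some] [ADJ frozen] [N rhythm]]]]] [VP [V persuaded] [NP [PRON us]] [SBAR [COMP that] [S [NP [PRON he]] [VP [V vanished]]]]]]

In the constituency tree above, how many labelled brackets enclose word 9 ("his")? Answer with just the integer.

8

The word sits inside DET, which is inside NP, inside PP, inside NP, inside PP, inside NP, inside NP, inside S — 8 brackets in all.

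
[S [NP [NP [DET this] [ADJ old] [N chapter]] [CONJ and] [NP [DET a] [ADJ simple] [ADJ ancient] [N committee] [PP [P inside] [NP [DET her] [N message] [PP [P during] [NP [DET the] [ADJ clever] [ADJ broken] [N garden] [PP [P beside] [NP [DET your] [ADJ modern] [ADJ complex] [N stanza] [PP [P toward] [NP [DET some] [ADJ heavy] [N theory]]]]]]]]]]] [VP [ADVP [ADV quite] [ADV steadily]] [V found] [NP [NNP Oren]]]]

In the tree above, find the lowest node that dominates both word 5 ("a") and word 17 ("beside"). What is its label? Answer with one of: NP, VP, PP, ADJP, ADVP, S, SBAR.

NP

Both words fall inside [NP a simple ancient committee inside her message during the clever broken garden beside your modern complex stanza toward some heavy theory] (words 5–25), and no smaller constituent contains them both. Label: NP.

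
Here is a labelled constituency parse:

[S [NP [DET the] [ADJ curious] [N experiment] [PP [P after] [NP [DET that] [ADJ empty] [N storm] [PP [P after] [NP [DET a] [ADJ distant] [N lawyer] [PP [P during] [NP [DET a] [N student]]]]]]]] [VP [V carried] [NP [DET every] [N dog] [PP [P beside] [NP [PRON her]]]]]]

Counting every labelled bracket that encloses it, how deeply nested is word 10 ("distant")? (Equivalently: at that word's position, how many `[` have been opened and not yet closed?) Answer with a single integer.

The word sits inside ADJ, which is inside NP, inside PP, inside NP, inside PP, inside NP, inside S — 7 brackets in all.

7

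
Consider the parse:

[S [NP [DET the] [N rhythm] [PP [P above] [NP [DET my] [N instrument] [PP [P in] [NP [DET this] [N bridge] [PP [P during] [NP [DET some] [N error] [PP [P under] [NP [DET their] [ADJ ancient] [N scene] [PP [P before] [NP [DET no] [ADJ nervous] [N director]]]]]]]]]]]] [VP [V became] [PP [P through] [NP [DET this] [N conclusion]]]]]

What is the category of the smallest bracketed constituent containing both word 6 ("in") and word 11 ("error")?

PP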